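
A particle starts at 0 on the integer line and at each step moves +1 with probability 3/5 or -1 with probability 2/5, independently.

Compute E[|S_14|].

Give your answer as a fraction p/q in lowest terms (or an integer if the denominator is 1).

Answer: 22718393894/6103515625

Derivation:
S_14 takes values m ≡ 0 (mod 2) with |m| ≤ 14; P(S_14=m) = C(14,(14+m)/2) · (3/5)^((14+m)/2) · (2/5)^((14-m)/2).
Distribution: P(S=-14)=16384/6103515625, P(S=-12)=344064/6103515625, P(S=-10)=3354624/6103515625, P(S=-8)=20127744/6103515625, P(S=-6)=83026944/6103515625, P(S=-4)=249080832/6103515625, P(S=-2)=560431872/6103515625, P(S=0)=960740352/6103515625, P(S=2)=1260971712/6103515625, P(S=4)=1260971712/6103515625, P(S=6)=945728784/6103515625, P(S=8)=515852064/6103515625, P(S=10)=193444524/6103515625, P(S=12)=44641044/6103515625, P(S=14)=4782969/6103515625
E[|S_14|] = Σ_m |m|·P(S_14=m) = 22718393894/6103515625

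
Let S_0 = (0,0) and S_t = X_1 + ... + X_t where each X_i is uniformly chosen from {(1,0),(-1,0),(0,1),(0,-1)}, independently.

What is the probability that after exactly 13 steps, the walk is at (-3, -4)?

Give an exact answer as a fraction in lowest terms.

Let h be the number of horizontal steps (so 13-h are vertical). To end at (-3,-4) need (h-3)/2 right-steps and ((13-h)-4)/2 up-steps.
Sum over h with 3 ≤ h ≤ 9, h ≡ 1 (mod 2), 13-h ≡ 0 (mod 2):
h=3: C(13,3)·C(3,0)·C(10,3) = 286·1·120 = 34320
h=5: C(13,5)·C(5,1)·C(8,2) = 1287·5·28 = 180180
h=7: C(13,7)·C(7,2)·C(6,1) = 1716·21·6 = 216216
h=9: C(13,9)·C(9,3)·C(4,0) = 715·84·1 = 60060
Total favorable: 490776
Total paths: 4^13 = 67108864
P = 490776/67108864 = 61347/8388608

Answer: 61347/8388608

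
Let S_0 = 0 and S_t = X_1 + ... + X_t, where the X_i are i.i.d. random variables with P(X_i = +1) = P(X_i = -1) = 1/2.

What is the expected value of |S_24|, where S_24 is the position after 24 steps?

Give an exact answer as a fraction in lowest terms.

S_24 takes values m ≡ 0 (mod 2) with |m| ≤ 24; P(S_24=m) = C(24,(24+m)/2)/2^24.
Total paths: 2^24 = 16777216
Distribution: P(S=-24)=1/16777216, P(S=-22)=24/16777216, P(S=-20)=276/16777216, P(S=-18)=2024/16777216, P(S=-16)=10626/16777216, P(S=-14)=42504/16777216, P(S=-12)=134596/16777216, P(S=-10)=346104/16777216, P(S=-8)=735471/16777216, P(S=-6)=1307504/16777216, P(S=-4)=1961256/16777216, P(S=-2)=2496144/16777216, P(S=0)=2704156/16777216, P(S=2)=2496144/16777216, P(S=4)=1961256/16777216, P(S=6)=1307504/16777216, P(S=8)=735471/16777216, P(S=10)=346104/16777216, P(S=12)=134596/16777216, P(S=14)=42504/16777216, P(S=16)=10626/16777216, P(S=18)=2024/16777216, P(S=20)=276/16777216, P(S=22)=24/16777216, P(S=24)=1/16777216
E[|S_24|] = Σ_m |m|·P(S_24=m) = 64899744/16777216 = 2028117/524288

Answer: 2028117/524288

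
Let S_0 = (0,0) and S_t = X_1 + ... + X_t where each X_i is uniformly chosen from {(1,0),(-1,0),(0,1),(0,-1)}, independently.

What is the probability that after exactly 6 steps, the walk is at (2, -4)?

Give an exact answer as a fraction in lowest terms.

Let h be the number of horizontal steps (so 6-h are vertical). To end at (2,-4) need (h+2)/2 right-steps and ((6-h)-4)/2 up-steps.
Sum over h with 2 ≤ h ≤ 2, h ≡ 0 (mod 2), 6-h ≡ 0 (mod 2):
h=2: C(6,2)·C(2,2)·C(4,0) = 15·1·1 = 15
Total favorable: 15
Total paths: 4^6 = 4096
P = 15/4096 = 15/4096

Answer: 15/4096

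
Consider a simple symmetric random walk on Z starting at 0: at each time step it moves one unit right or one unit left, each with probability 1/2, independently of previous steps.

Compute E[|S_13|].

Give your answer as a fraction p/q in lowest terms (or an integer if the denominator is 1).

S_13 takes values m ≡ 1 (mod 2) with |m| ≤ 13; P(S_13=m) = C(13,(13+m)/2)/2^13.
Total paths: 2^13 = 8192
Distribution: P(S=-13)=1/8192, P(S=-11)=13/8192, P(S=-9)=78/8192, P(S=-7)=286/8192, P(S=-5)=715/8192, P(S=-3)=1287/8192, P(S=-1)=1716/8192, P(S=1)=1716/8192, P(S=3)=1287/8192, P(S=5)=715/8192, P(S=7)=286/8192, P(S=9)=78/8192, P(S=11)=13/8192, P(S=13)=1/8192
E[|S_13|] = Σ_m |m|·P(S_13=m) = 24024/8192 = 3003/1024

Answer: 3003/1024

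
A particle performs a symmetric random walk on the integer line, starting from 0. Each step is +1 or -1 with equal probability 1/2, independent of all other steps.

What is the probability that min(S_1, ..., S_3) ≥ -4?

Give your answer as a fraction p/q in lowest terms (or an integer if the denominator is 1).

Let f(t,s) = #length-t paths at position s with S_1..S_t all ≥ -4.
f(t,s) = f(t-1,s-1) + f(t-1,s+1) for s ≥ -4; f(t,s) = 0 for s < -4.
t=0: f(0,0)=1
t=1: f(1,-1)=1 f(1,1)=1
t=2: f(2,-2)=1 f(2,0)=2 f(2,2)=1
t=3: f(3,-3)=1 f(3,-1)=3 f(3,1)=3 f(3,3)=1
Σ_s f(3,s) = 8
P = 8/8 = 1

Answer: 1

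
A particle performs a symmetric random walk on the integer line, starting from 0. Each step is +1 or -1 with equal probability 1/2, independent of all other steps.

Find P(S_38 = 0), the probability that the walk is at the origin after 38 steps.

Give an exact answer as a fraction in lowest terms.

Answer: 4418157975/34359738368

Derivation:
To return to 0 after 38 steps: need exactly 19 steps of +1 and 19 of -1.
Favorable paths: C(38,19) = 35345263800
Total paths: 2^38 = 274877906944
P = 35345263800/274877906944 = 4418157975/34359738368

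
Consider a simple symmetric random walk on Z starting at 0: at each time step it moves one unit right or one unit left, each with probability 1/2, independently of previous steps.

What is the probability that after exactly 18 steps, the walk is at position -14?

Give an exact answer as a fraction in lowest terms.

Answer: 153/262144

Derivation:
To reach position -14 after 18 steps: need 2 steps of +1 and 16 of -1.
Favorable paths: C(18,2) = 153
Total paths: 2^18 = 262144
P = 153/262144 = 153/262144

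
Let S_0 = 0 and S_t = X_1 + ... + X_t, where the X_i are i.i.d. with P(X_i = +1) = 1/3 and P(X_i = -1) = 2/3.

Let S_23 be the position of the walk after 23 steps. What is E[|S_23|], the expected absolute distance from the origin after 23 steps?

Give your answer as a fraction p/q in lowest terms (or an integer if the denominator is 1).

Answer: 247004221931/31381059609

Derivation:
S_23 takes values m ≡ 1 (mod 2) with |m| ≤ 23; P(S_23=m) = C(23,(23+m)/2) · (1/3)^((23+m)/2) · (2/3)^((23-m)/2).
Distribution: P(S=-23)=8388608/94143178827, P(S=-21)=96468992/94143178827, P(S=-19)=530579456/94143178827, P(S=-17)=1857028096/94143178827, P(S=-15)=4642570240/94143178827, P(S=-13)=8820883456/94143178827, P(S=-11)=4410441728/31381059609, P(S=-9)=5355536384/31381059609, P(S=-7)=5355536384/31381059609, P(S=-5)=13388840960/94143178827, P(S=-3)=9372188672/94143178827, P(S=-1)=5538111488/94143178827, P(S=1)=2769055744/94143178827, P(S=3)=1171523584/94143178827, P(S=5)=418401280/94143178827, P(S=7)=41840128/31381059609, P(S=9)=10460032/31381059609, P(S=11)=2153536/31381059609, P(S=13)=1076768/94143178827, P(S=15)=141680/94143178827, P(S=17)=14168/94143178827, P(S=19)=1012/94143178827, P(S=21)=46/94143178827, P(S=23)=1/94143178827
E[|S_23|] = Σ_m |m|·P(S_23=m) = 247004221931/31381059609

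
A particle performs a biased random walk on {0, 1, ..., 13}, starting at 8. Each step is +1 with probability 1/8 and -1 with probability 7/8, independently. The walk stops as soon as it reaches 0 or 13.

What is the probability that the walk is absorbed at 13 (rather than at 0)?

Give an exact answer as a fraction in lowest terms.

Biased walk: p = 1/8, q = 7/8, r = q/p = 7
Gambler's ruin: P(hit 13 before 0 | start at 8) = (1 - r^a)/(1 - r^N)
r^8 = 5764801; r^13 = 96889010407
P = (1 - 5764801) / (1 - 96889010407) = -5764800 / -96889010406 = 960800/16148168401

Answer: 960800/16148168401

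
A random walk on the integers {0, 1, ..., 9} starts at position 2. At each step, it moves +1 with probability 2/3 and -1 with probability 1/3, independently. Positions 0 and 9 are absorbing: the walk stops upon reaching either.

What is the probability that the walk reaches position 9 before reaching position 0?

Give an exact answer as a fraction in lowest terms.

Biased walk: p = 2/3, q = 1/3, r = q/p = 1/2
Gambler's ruin: P(hit 9 before 0 | start at 2) = (1 - r^a)/(1 - r^N)
r^2 = 1/4; r^9 = 1/512
P = (1 - 1/4) / (1 - 1/512) = 3/4 / 511/512 = 384/511

Answer: 384/511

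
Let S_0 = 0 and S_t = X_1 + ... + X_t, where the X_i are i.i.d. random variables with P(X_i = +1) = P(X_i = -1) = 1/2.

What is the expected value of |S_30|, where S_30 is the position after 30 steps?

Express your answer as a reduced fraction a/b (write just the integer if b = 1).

S_30 takes values m ≡ 0 (mod 2) with |m| ≤ 30; P(S_30=m) = C(30,(30+m)/2)/2^30.
Total paths: 2^30 = 1073741824
Distribution: P(S=-30)=1/1073741824, P(S=-28)=30/1073741824, P(S=-26)=435/1073741824, P(S=-24)=4060/1073741824, P(S=-22)=27405/1073741824, P(S=-20)=142506/1073741824, P(S=-18)=593775/1073741824, P(S=-16)=2035800/1073741824, P(S=-14)=5852925/1073741824, P(S=-12)=14307150/1073741824, P(S=-10)=30045015/1073741824, P(S=-8)=54627300/1073741824, P(S=-6)=86493225/1073741824, P(S=-4)=119759850/1073741824, P(S=-2)=145422675/1073741824, P(S=0)=155117520/1073741824, P(S=2)=145422675/1073741824, P(S=4)=119759850/1073741824, P(S=6)=86493225/1073741824, P(S=8)=54627300/1073741824, P(S=10)=30045015/1073741824, P(S=12)=14307150/1073741824, P(S=14)=5852925/1073741824, P(S=16)=2035800/1073741824, P(S=18)=593775/1073741824, P(S=20)=142506/1073741824, P(S=22)=27405/1073741824, P(S=24)=4060/1073741824, P(S=26)=435/1073741824, P(S=28)=30/1073741824, P(S=30)=1/1073741824
E[|S_30|] = Σ_m |m|·P(S_30=m) = 4653525600/1073741824 = 145422675/33554432

Answer: 145422675/33554432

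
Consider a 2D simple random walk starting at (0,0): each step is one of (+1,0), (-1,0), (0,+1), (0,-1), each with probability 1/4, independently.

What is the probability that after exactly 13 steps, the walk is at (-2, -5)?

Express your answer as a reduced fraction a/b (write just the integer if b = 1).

Answer: 184041/33554432

Derivation:
Let h be the number of horizontal steps (so 13-h are vertical). To end at (-2,-5) need (h-2)/2 right-steps and ((13-h)-5)/2 up-steps.
Sum over h with 2 ≤ h ≤ 8, h ≡ 0 (mod 2), 13-h ≡ 1 (mod 2):
h=2: C(13,2)·C(2,0)·C(11,3) = 78·1·165 = 12870
h=4: C(13,4)·C(4,1)·C(9,2) = 715·4·36 = 102960
h=6: C(13,6)·C(6,2)·C(7,1) = 1716·15·7 = 180180
h=8: C(13,8)·C(8,3)·C(5,0) = 1287·56·1 = 72072
Total favorable: 368082
Total paths: 4^13 = 67108864
P = 368082/67108864 = 184041/33554432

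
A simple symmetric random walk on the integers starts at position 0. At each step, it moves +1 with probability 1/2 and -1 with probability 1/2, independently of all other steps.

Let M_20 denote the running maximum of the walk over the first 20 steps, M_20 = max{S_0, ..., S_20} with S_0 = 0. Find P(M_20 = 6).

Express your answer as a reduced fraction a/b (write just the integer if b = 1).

Let M_20 = max(S_0,...,S_20). Use the reflection principle: for j ≥ 1, #{paths with M_20 ≥ j} = #{S_20 ≥ j} + #{S_20 ≥ j+1}.
By reflection, #{M_20 ≥ 6} = #{S_20 ≥ 6} + #{S_20 ≥ 7} = 137980 + 60460 = 198440.
#{M_20 ≥ 7} = #{S_20 ≥ 7} + #{S_20 ≥ 8} = 60460 + 60460 = 120920.
#{M_20 = 6} = 198440 - 120920 = 77520.
P(M_20 = 6) = 77520/1048576 = 4845/65536

Answer: 4845/65536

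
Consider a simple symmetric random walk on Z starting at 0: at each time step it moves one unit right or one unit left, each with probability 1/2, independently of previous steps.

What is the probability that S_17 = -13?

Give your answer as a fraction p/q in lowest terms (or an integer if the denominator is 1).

To reach position -13 after 17 steps: need 2 steps of +1 and 15 of -1.
Favorable paths: C(17,2) = 136
Total paths: 2^17 = 131072
P = 136/131072 = 17/16384

Answer: 17/16384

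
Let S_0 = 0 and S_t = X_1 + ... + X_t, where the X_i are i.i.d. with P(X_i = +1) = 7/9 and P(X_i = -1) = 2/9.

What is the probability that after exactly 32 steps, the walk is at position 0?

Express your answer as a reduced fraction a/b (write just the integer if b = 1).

To be at 0 after 32 steps: need exactly 16 steps of +1 and 16 of -1.
Number of such sequences: C(32,16) = 601080390
Each has probability (7/9)^16 · (2/9)^16 = 2177953337809371136/3433683820292512484657849089281
P = 601080390 · 2177953337809371136/3433683820292512484657849089281 = 145458337965806505342402560/381520424476945831628649898809

Answer: 145458337965806505342402560/381520424476945831628649898809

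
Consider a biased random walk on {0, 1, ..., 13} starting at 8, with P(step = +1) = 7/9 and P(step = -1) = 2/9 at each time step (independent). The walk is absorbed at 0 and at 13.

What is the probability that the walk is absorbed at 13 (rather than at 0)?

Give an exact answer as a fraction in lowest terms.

Biased walk: p = 7/9, q = 2/9, r = q/p = 2/7
Gambler's ruin: P(hit 13 before 0 | start at 8) = (1 - r^a)/(1 - r^N)
r^8 = 256/5764801; r^13 = 8192/96889010407
P = (1 - 256/5764801) / (1 - 8192/96889010407) = 5764545/5764801 / 96889002215/96889010407 = 19376941563/19377800443

Answer: 19376941563/19377800443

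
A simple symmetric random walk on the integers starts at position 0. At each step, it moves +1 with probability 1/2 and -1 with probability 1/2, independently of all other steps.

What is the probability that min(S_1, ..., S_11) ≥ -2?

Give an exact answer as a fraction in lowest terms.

Answer: 627/1024

Derivation:
Let f(t,s) = #length-t paths at position s with S_1..S_t all ≥ -2.
f(t,s) = f(t-1,s-1) + f(t-1,s+1) for s ≥ -2; f(t,s) = 0 for s < -2.
t=0: f(0,0)=1
t=1: f(1,-1)=1 f(1,1)=1
t=2: f(2,-2)=1 f(2,0)=2 f(2,2)=1
t=3: f(3,-1)=3 f(3,1)=3 f(3,3)=1
t=4: f(4,-2)=3 f(4,0)=6 f(4,2)=4 f(4,4)=1
t=5: f(5,-1)=9 f(5,1)=10 f(5,3)=5 f(5,5)=1
t=6: f(6,-2)=9 f(6,0)=19 f(6,2)=15 f(6,4)=6 f(6,6)=1
t=7: f(7,-1)=28 f(7,1)=34 f(7,3)=21 f(7,5)=7 f(7,7)=1
t=8: f(8,-2)=28 f(8,0)=62 f(8,2)=55 f(8,4)=28 f(8,6)=8 f(8,8)=1
t=9: f(9,-1)=90 f(9,1)=117 f(9,3)=83 f(9,5)=36 f(9,7)=9 f(9,9)=1
t=10: f(10,-2)=90 f(10,0)=207 f(10,2)=200 f(10,4)=119 f(10,6)=45 f(10,8)=10 f(10,10)=1
t=11: f(11,-1)=297 f(11,1)=407 f(11,3)=319 f(11,5)=164 f(11,7)=55 f(11,9)=11 f(11,11)=1
Σ_s f(11,s) = 1254
P = 1254/2048 = 627/1024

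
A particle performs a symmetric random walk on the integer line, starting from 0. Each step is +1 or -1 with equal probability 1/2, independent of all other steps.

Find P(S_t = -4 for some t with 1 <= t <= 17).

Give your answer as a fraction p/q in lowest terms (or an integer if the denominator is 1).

Count via complement. Let g(t,s) = #length-t paths at position s with S_1..S_t all ≠ -4.
g(t,s) = g(t-1,s-1) + g(t-1,s+1) for s ≠ -4; g(t,-4) = 0.
t=0: g(0,0)=1
t=1: g(1,-1)=1 g(1,1)=1
t=2: g(2,-2)=1 g(2,0)=2 g(2,2)=1
t=3: g(3,-3)=1 g(3,-1)=3 g(3,1)=3 g(3,3)=1
t=4: g(4,-2)=4 g(4,0)=6 g(4,2)=4 g(4,4)=1
t=5: g(5,-3)=4 g(5,-1)=10 g(5,1)=10 g(5,3)=5 g(5,5)=1
t=6: g(6,-2)=14 g(6,0)=20 g(6,2)=15 g(6,4)=6 g(6,6)=1
t=7: g(7,-3)=14 g(7,-1)=34 g(7,1)=35 g(7,3)=21 g(7,5)=7 g(7,7)=1
t=8: g(8,-2)=48 g(8,0)=69 g(8,2)=56 g(8,4)=28 g(8,6)=8 g(8,8)=1
t=9: g(9,-3)=48 g(9,-1)=117 g(9,1)=125 g(9,3)=84 g(9,5)=36 g(9,7)=9 g(9,9)=1
t=10: g(10,-2)=165 g(10,0)=242 g(10,2)=209 g(10,4)=120 g(10,6)=45 g(10,8)=10 g(10,10)=1
t=11: g(11,-3)=165 g(11,-1)=407 g(11,1)=451 g(11,3)=329 g(11,5)=165 g(11,7)=55 g(11,9)=11 g(11,11)=1
t=12: g(12,-2)=572 g(12,0)=858 g(12,2)=780 g(12,4)=494 g(12,6)=220 g(12,8)=66 g(12,10)=12 g(12,12)=1
t=13: g(13,-3)=572 g(13,-1)=1430 g(13,1)=1638 g(13,3)=1274 g(13,5)=714 g(13,7)=286 g(13,9)=78 g(13,11)=13 g(13,13)=1
t=14: g(14,-2)=2002 g(14,0)=3068 g(14,2)=2912 g(14,4)=1988 g(14,6)=1000 g(14,8)=364 g(14,10)=91 g(14,12)=14 g(14,14)=1
t=15: g(15,-3)=2002 g(15,-1)=5070 g(15,1)=5980 g(15,3)=4900 g(15,5)=2988 g(15,7)=1364 g(15,9)=455 g(15,11)=105 g(15,13)=15 g(15,15)=1
t=16: g(16,-2)=7072 g(16,0)=11050 g(16,2)=10880 g(16,4)=7888 g(16,6)=4352 g(16,8)=1819 g(16,10)=560 g(16,12)=120 g(16,14)=16 g(16,16)=1
t=17: g(17,-3)=7072 g(17,-1)=18122 g(17,1)=21930 g(17,3)=18768 g(17,5)=12240 g(17,7)=6171 g(17,9)=2379 g(17,11)=680 g(17,13)=136 g(17,15)=17 g(17,17)=1
Paths never hitting -4: Σ_s g(17,s) = 87516
Paths hitting -4: 2^17 - 87516 = 43556
P = 43556/131072 = 10889/32768

Answer: 10889/32768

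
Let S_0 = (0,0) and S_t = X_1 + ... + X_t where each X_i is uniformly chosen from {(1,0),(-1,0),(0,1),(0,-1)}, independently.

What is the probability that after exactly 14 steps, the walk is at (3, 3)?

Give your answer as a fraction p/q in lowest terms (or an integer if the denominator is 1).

Answer: 429429/33554432

Derivation:
Let h be the number of horizontal steps (so 14-h are vertical). To end at (3,3) need (h+3)/2 right-steps and ((14-h)+3)/2 up-steps.
Sum over h with 3 ≤ h ≤ 11, h ≡ 1 (mod 2), 14-h ≡ 1 (mod 2):
h=3: C(14,3)·C(3,3)·C(11,7) = 364·1·330 = 120120
h=5: C(14,5)·C(5,4)·C(9,6) = 2002·5·84 = 840840
h=7: C(14,7)·C(7,5)·C(7,5) = 3432·21·21 = 1513512
h=9: C(14,9)·C(9,6)·C(5,4) = 2002·84·5 = 840840
h=11: C(14,11)·C(11,7)·C(3,3) = 364·330·1 = 120120
Total favorable: 3435432
Total paths: 4^14 = 268435456
P = 3435432/268435456 = 429429/33554432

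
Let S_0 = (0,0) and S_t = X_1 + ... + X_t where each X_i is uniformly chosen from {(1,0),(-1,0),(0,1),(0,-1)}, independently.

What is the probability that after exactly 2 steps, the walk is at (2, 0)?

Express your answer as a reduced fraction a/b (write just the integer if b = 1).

Answer: 1/16

Derivation:
Let h be the number of horizontal steps (so 2-h are vertical). To end at (2,0) need (h+2)/2 right-steps and ((2-h)+0)/2 up-steps.
Sum over h with 2 ≤ h ≤ 2, h ≡ 0 (mod 2), 2-h ≡ 0 (mod 2):
h=2: C(2,2)·C(2,2)·C(0,0) = 1·1·1 = 1
Total favorable: 1
Total paths: 4^2 = 16
P = 1/16 = 1/16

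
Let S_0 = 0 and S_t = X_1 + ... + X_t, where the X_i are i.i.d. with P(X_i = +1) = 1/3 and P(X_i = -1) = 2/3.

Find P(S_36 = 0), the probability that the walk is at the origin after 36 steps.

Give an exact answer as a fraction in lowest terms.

Answer: 792997422694400/50031545098999707

Derivation:
To be at 0 after 36 steps: need exactly 18 steps of +1 and 18 of -1.
Number of such sequences: C(36,18) = 9075135300
Each has probability (1/3)^18 · (2/3)^18 = 262144/150094635296999121
P = 9075135300 · 262144/150094635296999121 = 792997422694400/50031545098999707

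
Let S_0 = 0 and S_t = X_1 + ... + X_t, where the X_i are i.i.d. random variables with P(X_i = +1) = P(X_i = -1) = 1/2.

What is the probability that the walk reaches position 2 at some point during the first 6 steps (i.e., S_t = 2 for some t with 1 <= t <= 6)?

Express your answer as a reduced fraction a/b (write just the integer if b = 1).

Count via complement. Let g(t,s) = #length-t paths at position s with S_1..S_t all ≠ 2.
g(t,s) = g(t-1,s-1) + g(t-1,s+1) for s ≠ 2; g(t,2) = 0.
t=0: g(0,0)=1
t=1: g(1,-1)=1 g(1,1)=1
t=2: g(2,-2)=1 g(2,0)=2
t=3: g(3,-3)=1 g(3,-1)=3 g(3,1)=2
t=4: g(4,-4)=1 g(4,-2)=4 g(4,0)=5
t=5: g(5,-5)=1 g(5,-3)=5 g(5,-1)=9 g(5,1)=5
t=6: g(6,-6)=1 g(6,-4)=6 g(6,-2)=14 g(6,0)=14
Paths never hitting 2: Σ_s g(6,s) = 35
Paths hitting 2: 2^6 - 35 = 29
P = 29/64 = 29/64

Answer: 29/64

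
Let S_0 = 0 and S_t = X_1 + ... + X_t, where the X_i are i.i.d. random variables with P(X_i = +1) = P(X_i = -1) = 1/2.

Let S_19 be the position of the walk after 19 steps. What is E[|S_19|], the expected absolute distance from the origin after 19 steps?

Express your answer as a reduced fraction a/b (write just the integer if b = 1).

S_19 takes values m ≡ 1 (mod 2) with |m| ≤ 19; P(S_19=m) = C(19,(19+m)/2)/2^19.
Total paths: 2^19 = 524288
Distribution: P(S=-19)=1/524288, P(S=-17)=19/524288, P(S=-15)=171/524288, P(S=-13)=969/524288, P(S=-11)=3876/524288, P(S=-9)=11628/524288, P(S=-7)=27132/524288, P(S=-5)=50388/524288, P(S=-3)=75582/524288, P(S=-1)=92378/524288, P(S=1)=92378/524288, P(S=3)=75582/524288, P(S=5)=50388/524288, P(S=7)=27132/524288, P(S=9)=11628/524288, P(S=11)=3876/524288, P(S=13)=969/524288, P(S=15)=171/524288, P(S=17)=19/524288, P(S=19)=1/524288
E[|S_19|] = Σ_m |m|·P(S_19=m) = 1847560/524288 = 230945/65536

Answer: 230945/65536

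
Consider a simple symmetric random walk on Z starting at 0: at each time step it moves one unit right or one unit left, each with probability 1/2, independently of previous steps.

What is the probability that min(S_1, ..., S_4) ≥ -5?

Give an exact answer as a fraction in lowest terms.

Answer: 1

Derivation:
Let f(t,s) = #length-t paths at position s with S_1..S_t all ≥ -5.
f(t,s) = f(t-1,s-1) + f(t-1,s+1) for s ≥ -5; f(t,s) = 0 for s < -5.
t=0: f(0,0)=1
t=1: f(1,-1)=1 f(1,1)=1
t=2: f(2,-2)=1 f(2,0)=2 f(2,2)=1
t=3: f(3,-3)=1 f(3,-1)=3 f(3,1)=3 f(3,3)=1
t=4: f(4,-4)=1 f(4,-2)=4 f(4,0)=6 f(4,2)=4 f(4,4)=1
Σ_s f(4,s) = 16
P = 16/16 = 1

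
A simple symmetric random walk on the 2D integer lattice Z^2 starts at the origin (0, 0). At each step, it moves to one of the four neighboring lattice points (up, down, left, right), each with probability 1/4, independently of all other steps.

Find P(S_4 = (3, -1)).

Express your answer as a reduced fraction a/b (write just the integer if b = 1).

Let h be the number of horizontal steps (so 4-h are vertical). To end at (3,-1) need (h+3)/2 right-steps and ((4-h)-1)/2 up-steps.
Sum over h with 3 ≤ h ≤ 3, h ≡ 1 (mod 2), 4-h ≡ 1 (mod 2):
h=3: C(4,3)·C(3,3)·C(1,0) = 4·1·1 = 4
Total favorable: 4
Total paths: 4^4 = 256
P = 4/256 = 1/64

Answer: 1/64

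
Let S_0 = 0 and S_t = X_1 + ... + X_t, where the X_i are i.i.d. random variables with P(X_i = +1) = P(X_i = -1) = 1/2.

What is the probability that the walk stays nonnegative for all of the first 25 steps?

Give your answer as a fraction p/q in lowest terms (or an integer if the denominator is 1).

Let f(t,s) = #length-t paths at position s with S_1..S_t all ≥ 0.
f(t,s) = f(t-1,s-1) + f(t-1,s+1) for s ≥ 0; f(t,s) = 0 for s < 0.
t=0: f(0,0)=1
t=1: f(1,1)=1
t=2: f(2,0)=1 f(2,2)=1
t=3: f(3,1)=2 f(3,3)=1
t=4: f(4,0)=2 f(4,2)=3 f(4,4)=1
t=5: f(5,1)=5 f(5,3)=4 f(5,5)=1
t=6: f(6,0)=5 f(6,2)=9 f(6,4)=5 f(6,6)=1
t=7: f(7,1)=14 f(7,3)=14 f(7,5)=6 f(7,7)=1
t=8: f(8,0)=14 f(8,2)=28 f(8,4)=20 f(8,6)=7 f(8,8)=1
t=9: f(9,1)=42 f(9,3)=48 f(9,5)=27 f(9,7)=8 f(9,9)=1
t=10: f(10,0)=42 f(10,2)=90 f(10,4)=75 f(10,6)=35 f(10,8)=9 f(10,10)=1
t=11: f(11,1)=132 f(11,3)=165 f(11,5)=110 f(11,7)=44 f(11,9)=10 f(11,11)=1
t=12: f(12,0)=132 f(12,2)=297 f(12,4)=275 f(12,6)=154 f(12,8)=54 f(12,10)=11 f(12,12)=1
t=13: f(13,1)=429 f(13,3)=572 f(13,5)=429 f(13,7)=208 f(13,9)=65 f(13,11)=12 f(13,13)=1
t=14: f(14,0)=429 f(14,2)=1001 f(14,4)=1001 f(14,6)=637 f(14,8)=273 f(14,10)=77 f(14,12)=13 f(14,14)=1
t=15: f(15,1)=1430 f(15,3)=2002 f(15,5)=1638 f(15,7)=910 f(15,9)=350 f(15,11)=90 f(15,13)=14 f(15,15)=1
t=16: f(16,0)=1430 f(16,2)=3432 f(16,4)=3640 f(16,6)=2548 f(16,8)=1260 f(16,10)=440 f(16,12)=104 f(16,14)=15 f(16,16)=1
t=17: f(17,1)=4862 f(17,3)=7072 f(17,5)=6188 f(17,7)=3808 f(17,9)=1700 f(17,11)=544 f(17,13)=119 f(17,15)=16 f(17,17)=1
t=18: f(18,0)=4862 f(18,2)=11934 f(18,4)=13260 f(18,6)=9996 f(18,8)=5508 f(18,10)=2244 f(18,12)=663 f(18,14)=135 f(18,16)=17 f(18,18)=1
t=19: f(19,1)=16796 f(19,3)=25194 f(19,5)=23256 f(19,7)=15504 f(19,9)=7752 f(19,11)=2907 f(19,13)=798 f(19,15)=152 f(19,17)=18 f(19,19)=1
t=20: f(20,0)=16796 f(20,2)=41990 f(20,4)=48450 f(20,6)=38760 f(20,8)=23256 f(20,10)=10659 f(20,12)=3705 f(20,14)=950 f(20,16)=170 f(20,18)=19 f(20,20)=1
t=21: f(21,1)=58786 f(21,3)=90440 f(21,5)=87210 f(21,7)=62016 f(21,9)=33915 f(21,11)=14364 f(21,13)=4655 f(21,15)=1120 f(21,17)=189 f(21,19)=20 f(21,21)=1
t=22: f(22,0)=58786 f(22,2)=149226 f(22,4)=177650 f(22,6)=149226 f(22,8)=95931 f(22,10)=48279 f(22,12)=19019 f(22,14)=5775 f(22,16)=1309 f(22,18)=209 f(22,20)=21 f(22,22)=1
t=23: f(23,1)=208012 f(23,3)=326876 f(23,5)=326876 f(23,7)=245157 f(23,9)=144210 f(23,11)=67298 f(23,13)=24794 f(23,15)=7084 f(23,17)=1518 f(23,19)=230 f(23,21)=22 f(23,23)=1
t=24: f(24,0)=208012 f(24,2)=534888 f(24,4)=653752 f(24,6)=572033 f(24,8)=389367 f(24,10)=211508 f(24,12)=92092 f(24,14)=31878 f(24,16)=8602 f(24,18)=1748 f(24,20)=252 f(24,22)=23 f(24,24)=1
t=25: f(25,1)=742900 f(25,3)=1188640 f(25,5)=1225785 f(25,7)=961400 f(25,9)=600875 f(25,11)=303600 f(25,13)=123970 f(25,15)=40480 f(25,17)=10350 f(25,19)=2000 f(25,21)=275 f(25,23)=24 f(25,25)=1
Σ_s f(25,s) = 5200300
P = 5200300/33554432 = 1300075/8388608

Answer: 1300075/8388608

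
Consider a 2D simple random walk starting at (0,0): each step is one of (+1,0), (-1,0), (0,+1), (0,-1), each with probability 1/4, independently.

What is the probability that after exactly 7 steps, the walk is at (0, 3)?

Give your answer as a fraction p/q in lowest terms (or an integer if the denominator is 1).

Let h be the number of horizontal steps (so 7-h are vertical). To end at (0,3) need (h+0)/2 right-steps and ((7-h)+3)/2 up-steps.
Sum over h with 0 ≤ h ≤ 4, h ≡ 0 (mod 2), 7-h ≡ 1 (mod 2):
h=0: C(7,0)·C(0,0)·C(7,5) = 1·1·21 = 21
h=2: C(7,2)·C(2,1)·C(5,4) = 21·2·5 = 210
h=4: C(7,4)·C(4,2)·C(3,3) = 35·6·1 = 210
Total favorable: 441
Total paths: 4^7 = 16384
P = 441/16384 = 441/16384

Answer: 441/16384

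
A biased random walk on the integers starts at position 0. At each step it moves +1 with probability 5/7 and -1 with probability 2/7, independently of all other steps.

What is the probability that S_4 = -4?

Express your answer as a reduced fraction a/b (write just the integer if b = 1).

Answer: 16/2401

Derivation:
To reach position -4 after 4 steps: need 0 steps of +1 and 4 steps of -1.
Number of such sequences: C(4,0) = 1
Each has probability (5/7)^0 · (2/7)^4 = 16/2401
P = 1 · 16/2401 = 16/2401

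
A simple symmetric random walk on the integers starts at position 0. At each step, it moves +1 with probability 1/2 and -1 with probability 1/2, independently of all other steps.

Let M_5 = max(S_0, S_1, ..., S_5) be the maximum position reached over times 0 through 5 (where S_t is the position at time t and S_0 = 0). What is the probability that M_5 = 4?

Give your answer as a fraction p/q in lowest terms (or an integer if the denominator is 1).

Let M_5 = max(S_0,...,S_5). Use the reflection principle: for j ≥ 1, #{paths with M_5 ≥ j} = #{S_5 ≥ j} + #{S_5 ≥ j+1}.
By reflection, #{M_5 ≥ 4} = #{S_5 ≥ 4} + #{S_5 ≥ 5} = 1 + 1 = 2.
#{M_5 ≥ 5} = #{S_5 ≥ 5} + #{S_5 ≥ 6} = 1 + 0 = 1.
#{M_5 = 4} = 2 - 1 = 1.
P(M_5 = 4) = 1/32 = 1/32

Answer: 1/32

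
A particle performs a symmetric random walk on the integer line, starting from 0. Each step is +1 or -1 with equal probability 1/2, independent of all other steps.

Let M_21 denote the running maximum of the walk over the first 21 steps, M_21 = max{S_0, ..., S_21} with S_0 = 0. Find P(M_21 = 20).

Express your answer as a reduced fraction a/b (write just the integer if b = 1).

Let M_21 = max(S_0,...,S_21). Use the reflection principle: for j ≥ 1, #{paths with M_21 ≥ j} = #{S_21 ≥ j} + #{S_21 ≥ j+1}.
By reflection, #{M_21 ≥ 20} = #{S_21 ≥ 20} + #{S_21 ≥ 21} = 1 + 1 = 2.
#{M_21 ≥ 21} = #{S_21 ≥ 21} + #{S_21 ≥ 22} = 1 + 0 = 1.
#{M_21 = 20} = 2 - 1 = 1.
P(M_21 = 20) = 1/2097152 = 1/2097152

Answer: 1/2097152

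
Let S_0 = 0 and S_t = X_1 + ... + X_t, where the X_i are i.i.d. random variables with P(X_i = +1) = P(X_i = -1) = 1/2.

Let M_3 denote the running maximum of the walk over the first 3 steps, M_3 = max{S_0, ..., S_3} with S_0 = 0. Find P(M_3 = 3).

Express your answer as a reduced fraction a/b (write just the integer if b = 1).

Let M_3 = max(S_0,...,S_3). Use the reflection principle: for j ≥ 1, #{paths with M_3 ≥ j} = #{S_3 ≥ j} + #{S_3 ≥ j+1}.
By reflection, #{M_3 ≥ 3} = #{S_3 ≥ 3} + #{S_3 ≥ 4} = 1 + 0 = 1.
#{M_3 ≥ 4} = #{S_3 ≥ 4} + #{S_3 ≥ 5} = 0 + 0 = 0.
#{M_3 = 3} = 1 - 0 = 1.
P(M_3 = 3) = 1/8 = 1/8

Answer: 1/8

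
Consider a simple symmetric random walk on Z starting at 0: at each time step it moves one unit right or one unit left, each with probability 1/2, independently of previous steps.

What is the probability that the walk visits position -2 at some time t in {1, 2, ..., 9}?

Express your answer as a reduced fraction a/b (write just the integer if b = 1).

Count via complement. Let g(t,s) = #length-t paths at position s with S_1..S_t all ≠ -2.
g(t,s) = g(t-1,s-1) + g(t-1,s+1) for s ≠ -2; g(t,-2) = 0.
t=0: g(0,0)=1
t=1: g(1,-1)=1 g(1,1)=1
t=2: g(2,0)=2 g(2,2)=1
t=3: g(3,-1)=2 g(3,1)=3 g(3,3)=1
t=4: g(4,0)=5 g(4,2)=4 g(4,4)=1
t=5: g(5,-1)=5 g(5,1)=9 g(5,3)=5 g(5,5)=1
t=6: g(6,0)=14 g(6,2)=14 g(6,4)=6 g(6,6)=1
t=7: g(7,-1)=14 g(7,1)=28 g(7,3)=20 g(7,5)=7 g(7,7)=1
t=8: g(8,0)=42 g(8,2)=48 g(8,4)=27 g(8,6)=8 g(8,8)=1
t=9: g(9,-1)=42 g(9,1)=90 g(9,3)=75 g(9,5)=35 g(9,7)=9 g(9,9)=1
Paths never hitting -2: Σ_s g(9,s) = 252
Paths hitting -2: 2^9 - 252 = 260
P = 260/512 = 65/128

Answer: 65/128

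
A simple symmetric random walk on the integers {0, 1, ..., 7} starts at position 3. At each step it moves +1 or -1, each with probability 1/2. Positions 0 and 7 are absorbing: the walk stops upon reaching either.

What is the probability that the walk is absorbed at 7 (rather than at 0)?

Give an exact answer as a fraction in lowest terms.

Symmetric walk (p = 1/2): the harmonic-function argument gives P(hit 7 before 0 | start at 3) = a/N.
P = 3/7 = 3/7

Answer: 3/7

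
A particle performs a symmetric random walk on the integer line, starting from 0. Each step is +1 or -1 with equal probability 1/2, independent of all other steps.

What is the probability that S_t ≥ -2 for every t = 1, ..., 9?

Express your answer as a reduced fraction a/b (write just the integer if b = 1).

Answer: 21/32

Derivation:
Let f(t,s) = #length-t paths at position s with S_1..S_t all ≥ -2.
f(t,s) = f(t-1,s-1) + f(t-1,s+1) for s ≥ -2; f(t,s) = 0 for s < -2.
t=0: f(0,0)=1
t=1: f(1,-1)=1 f(1,1)=1
t=2: f(2,-2)=1 f(2,0)=2 f(2,2)=1
t=3: f(3,-1)=3 f(3,1)=3 f(3,3)=1
t=4: f(4,-2)=3 f(4,0)=6 f(4,2)=4 f(4,4)=1
t=5: f(5,-1)=9 f(5,1)=10 f(5,3)=5 f(5,5)=1
t=6: f(6,-2)=9 f(6,0)=19 f(6,2)=15 f(6,4)=6 f(6,6)=1
t=7: f(7,-1)=28 f(7,1)=34 f(7,3)=21 f(7,5)=7 f(7,7)=1
t=8: f(8,-2)=28 f(8,0)=62 f(8,2)=55 f(8,4)=28 f(8,6)=8 f(8,8)=1
t=9: f(9,-1)=90 f(9,1)=117 f(9,3)=83 f(9,5)=36 f(9,7)=9 f(9,9)=1
Σ_s f(9,s) = 336
P = 336/512 = 21/32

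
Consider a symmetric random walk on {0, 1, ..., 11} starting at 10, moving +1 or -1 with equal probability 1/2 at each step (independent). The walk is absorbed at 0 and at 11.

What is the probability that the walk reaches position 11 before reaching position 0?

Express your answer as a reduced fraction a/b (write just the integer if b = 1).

Symmetric walk (p = 1/2): the harmonic-function argument gives P(hit 11 before 0 | start at 10) = a/N.
P = 10/11 = 10/11

Answer: 10/11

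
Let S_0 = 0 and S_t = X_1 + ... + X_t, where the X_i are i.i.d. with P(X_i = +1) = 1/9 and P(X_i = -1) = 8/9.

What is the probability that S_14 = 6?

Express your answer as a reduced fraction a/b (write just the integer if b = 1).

To reach position 6 after 14 steps: need 10 steps of +1 and 4 steps of -1.
Number of such sequences: C(14,10) = 1001
Each has probability (1/9)^10 · (8/9)^4 = 4096/22876792454961
P = 1001 · 4096/22876792454961 = 4100096/22876792454961

Answer: 4100096/22876792454961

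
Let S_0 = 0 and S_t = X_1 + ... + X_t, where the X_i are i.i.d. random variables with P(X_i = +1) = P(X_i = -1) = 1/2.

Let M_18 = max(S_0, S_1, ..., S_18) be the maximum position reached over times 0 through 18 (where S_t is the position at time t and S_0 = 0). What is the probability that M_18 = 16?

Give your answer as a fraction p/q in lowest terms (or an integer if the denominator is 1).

Let M_18 = max(S_0,...,S_18). Use the reflection principle: for j ≥ 1, #{paths with M_18 ≥ j} = #{S_18 ≥ j} + #{S_18 ≥ j+1}.
By reflection, #{M_18 ≥ 16} = #{S_18 ≥ 16} + #{S_18 ≥ 17} = 19 + 1 = 20.
#{M_18 ≥ 17} = #{S_18 ≥ 17} + #{S_18 ≥ 18} = 1 + 1 = 2.
#{M_18 = 16} = 20 - 2 = 18.
P(M_18 = 16) = 18/262144 = 9/131072

Answer: 9/131072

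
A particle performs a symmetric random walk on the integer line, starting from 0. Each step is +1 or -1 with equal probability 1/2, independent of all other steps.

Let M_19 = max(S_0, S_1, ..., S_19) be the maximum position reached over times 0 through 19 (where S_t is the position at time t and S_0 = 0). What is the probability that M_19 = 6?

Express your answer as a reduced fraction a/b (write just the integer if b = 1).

Answer: 6783/131072

Derivation:
Let M_19 = max(S_0,...,S_19). Use the reflection principle: for j ≥ 1, #{paths with M_19 ≥ j} = #{S_19 ≥ j} + #{S_19 ≥ j+1}.
By reflection, #{M_19 ≥ 6} = #{S_19 ≥ 6} + #{S_19 ≥ 7} = 43796 + 43796 = 87592.
#{M_19 ≥ 7} = #{S_19 ≥ 7} + #{S_19 ≥ 8} = 43796 + 16664 = 60460.
#{M_19 = 6} = 87592 - 60460 = 27132.
P(M_19 = 6) = 27132/524288 = 6783/131072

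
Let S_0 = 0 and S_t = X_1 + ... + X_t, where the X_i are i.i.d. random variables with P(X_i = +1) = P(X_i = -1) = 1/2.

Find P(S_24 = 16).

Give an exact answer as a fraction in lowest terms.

Answer: 5313/8388608

Derivation:
To reach position 16 after 24 steps: need 20 steps of +1 and 4 of -1.
Favorable paths: C(24,20) = 10626
Total paths: 2^24 = 16777216
P = 10626/16777216 = 5313/8388608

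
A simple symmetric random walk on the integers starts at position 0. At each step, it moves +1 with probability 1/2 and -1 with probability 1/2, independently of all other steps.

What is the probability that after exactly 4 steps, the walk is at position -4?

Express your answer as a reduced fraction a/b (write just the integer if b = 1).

Answer: 1/16

Derivation:
To reach position -4 after 4 steps: need 0 steps of +1 and 4 of -1.
Favorable paths: C(4,0) = 1
Total paths: 2^4 = 16
P = 1/16 = 1/16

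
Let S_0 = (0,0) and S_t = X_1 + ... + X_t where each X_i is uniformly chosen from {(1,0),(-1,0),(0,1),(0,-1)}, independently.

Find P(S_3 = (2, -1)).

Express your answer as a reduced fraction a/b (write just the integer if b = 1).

Answer: 3/64

Derivation:
Let h be the number of horizontal steps (so 3-h are vertical). To end at (2,-1) need (h+2)/2 right-steps and ((3-h)-1)/2 up-steps.
Sum over h with 2 ≤ h ≤ 2, h ≡ 0 (mod 2), 3-h ≡ 1 (mod 2):
h=2: C(3,2)·C(2,2)·C(1,0) = 3·1·1 = 3
Total favorable: 3
Total paths: 4^3 = 64
P = 3/64 = 3/64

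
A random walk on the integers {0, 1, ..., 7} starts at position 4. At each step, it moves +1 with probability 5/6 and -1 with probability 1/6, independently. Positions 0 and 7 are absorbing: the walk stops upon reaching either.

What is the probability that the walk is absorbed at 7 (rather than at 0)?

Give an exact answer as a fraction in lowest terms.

Answer: 19500/19531

Derivation:
Biased walk: p = 5/6, q = 1/6, r = q/p = 1/5
Gambler's ruin: P(hit 7 before 0 | start at 4) = (1 - r^a)/(1 - r^N)
r^4 = 1/625; r^7 = 1/78125
P = (1 - 1/625) / (1 - 1/78125) = 624/625 / 78124/78125 = 19500/19531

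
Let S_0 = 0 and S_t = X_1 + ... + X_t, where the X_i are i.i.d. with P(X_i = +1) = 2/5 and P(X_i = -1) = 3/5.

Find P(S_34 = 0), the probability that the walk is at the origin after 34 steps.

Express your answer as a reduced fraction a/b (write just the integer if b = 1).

Answer: 7900031552811535171584/116415321826934814453125

Derivation:
To be at 0 after 34 steps: need exactly 17 steps of +1 and 17 of -1.
Number of such sequences: C(34,17) = 2333606220
Each has probability (2/5)^17 · (3/5)^17 = 16926659444736/582076609134674072265625
P = 2333606220 · 16926659444736/582076609134674072265625 = 7900031552811535171584/116415321826934814453125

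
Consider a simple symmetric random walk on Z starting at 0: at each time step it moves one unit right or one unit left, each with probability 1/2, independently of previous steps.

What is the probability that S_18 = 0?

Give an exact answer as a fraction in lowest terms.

To return to 0 after 18 steps: need exactly 9 steps of +1 and 9 of -1.
Favorable paths: C(18,9) = 48620
Total paths: 2^18 = 262144
P = 48620/262144 = 12155/65536

Answer: 12155/65536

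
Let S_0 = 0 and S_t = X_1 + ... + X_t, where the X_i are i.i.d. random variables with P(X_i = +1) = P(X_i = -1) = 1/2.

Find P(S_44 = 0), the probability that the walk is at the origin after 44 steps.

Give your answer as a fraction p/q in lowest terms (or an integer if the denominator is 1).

To return to 0 after 44 steps: need exactly 22 steps of +1 and 22 of -1.
Favorable paths: C(44,22) = 2104098963720
Total paths: 2^44 = 17592186044416
P = 2104098963720/17592186044416 = 263012370465/2199023255552

Answer: 263012370465/2199023255552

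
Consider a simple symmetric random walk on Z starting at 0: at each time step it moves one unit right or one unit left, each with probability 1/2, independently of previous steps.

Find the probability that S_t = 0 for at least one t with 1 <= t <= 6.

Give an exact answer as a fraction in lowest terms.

Answer: 11/16

Derivation:
Count via complement. Let g(t,s) = #length-t paths at position s with S_1..S_t all ≠ 0.
g(t,s) = g(t-1,s-1) + g(t-1,s+1) for s ≠ 0; g(t,0) = 0.
t=0: g(0,0)=1
t=1: g(1,-1)=1 g(1,1)=1
t=2: g(2,-2)=1 g(2,2)=1
t=3: g(3,-3)=1 g(3,-1)=1 g(3,1)=1 g(3,3)=1
t=4: g(4,-4)=1 g(4,-2)=2 g(4,2)=2 g(4,4)=1
t=5: g(5,-5)=1 g(5,-3)=3 g(5,-1)=2 g(5,1)=2 g(5,3)=3 g(5,5)=1
t=6: g(6,-6)=1 g(6,-4)=4 g(6,-2)=5 g(6,2)=5 g(6,4)=4 g(6,6)=1
Paths never hitting 0: Σ_s g(6,s) = 20
Paths hitting 0: 2^6 - 20 = 44
P = 44/64 = 11/16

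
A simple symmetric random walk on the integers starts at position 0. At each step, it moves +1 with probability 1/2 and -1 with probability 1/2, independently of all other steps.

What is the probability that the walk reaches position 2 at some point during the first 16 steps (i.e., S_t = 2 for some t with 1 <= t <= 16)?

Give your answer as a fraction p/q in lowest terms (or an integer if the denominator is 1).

Answer: 20613/32768

Derivation:
Count via complement. Let g(t,s) = #length-t paths at position s with S_1..S_t all ≠ 2.
g(t,s) = g(t-1,s-1) + g(t-1,s+1) for s ≠ 2; g(t,2) = 0.
t=0: g(0,0)=1
t=1: g(1,-1)=1 g(1,1)=1
t=2: g(2,-2)=1 g(2,0)=2
t=3: g(3,-3)=1 g(3,-1)=3 g(3,1)=2
t=4: g(4,-4)=1 g(4,-2)=4 g(4,0)=5
t=5: g(5,-5)=1 g(5,-3)=5 g(5,-1)=9 g(5,1)=5
t=6: g(6,-6)=1 g(6,-4)=6 g(6,-2)=14 g(6,0)=14
t=7: g(7,-7)=1 g(7,-5)=7 g(7,-3)=20 g(7,-1)=28 g(7,1)=14
t=8: g(8,-8)=1 g(8,-6)=8 g(8,-4)=27 g(8,-2)=48 g(8,0)=42
t=9: g(9,-9)=1 g(9,-7)=9 g(9,-5)=35 g(9,-3)=75 g(9,-1)=90 g(9,1)=42
t=10: g(10,-10)=1 g(10,-8)=10 g(10,-6)=44 g(10,-4)=110 g(10,-2)=165 g(10,0)=132
t=11: g(11,-11)=1 g(11,-9)=11 g(11,-7)=54 g(11,-5)=154 g(11,-3)=275 g(11,-1)=297 g(11,1)=132
t=12: g(12,-12)=1 g(12,-10)=12 g(12,-8)=65 g(12,-6)=208 g(12,-4)=429 g(12,-2)=572 g(12,0)=429
t=13: g(13,-13)=1 g(13,-11)=13 g(13,-9)=77 g(13,-7)=273 g(13,-5)=637 g(13,-3)=1001 g(13,-1)=1001 g(13,1)=429
t=14: g(14,-14)=1 g(14,-12)=14 g(14,-10)=90 g(14,-8)=350 g(14,-6)=910 g(14,-4)=1638 g(14,-2)=2002 g(14,0)=1430
t=15: g(15,-15)=1 g(15,-13)=15 g(15,-11)=104 g(15,-9)=440 g(15,-7)=1260 g(15,-5)=2548 g(15,-3)=3640 g(15,-1)=3432 g(15,1)=1430
t=16: g(16,-16)=1 g(16,-14)=16 g(16,-12)=119 g(16,-10)=544 g(16,-8)=1700 g(16,-6)=3808 g(16,-4)=6188 g(16,-2)=7072 g(16,0)=4862
Paths never hitting 2: Σ_s g(16,s) = 24310
Paths hitting 2: 2^16 - 24310 = 41226
P = 41226/65536 = 20613/32768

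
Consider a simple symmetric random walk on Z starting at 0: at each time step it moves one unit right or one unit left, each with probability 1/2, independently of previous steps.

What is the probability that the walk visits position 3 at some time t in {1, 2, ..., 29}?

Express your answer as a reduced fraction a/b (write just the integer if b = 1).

Answer: 313889477/536870912

Derivation:
Count via complement. Let g(t,s) = #length-t paths at position s with S_1..S_t all ≠ 3.
g(t,s) = g(t-1,s-1) + g(t-1,s+1) for s ≠ 3; g(t,3) = 0.
t=0: g(0,0)=1
t=1: g(1,-1)=1 g(1,1)=1
t=2: g(2,-2)=1 g(2,0)=2 g(2,2)=1
t=3: g(3,-3)=1 g(3,-1)=3 g(3,1)=3
t=4: g(4,-4)=1 g(4,-2)=4 g(4,0)=6 g(4,2)=3
t=5: g(5,-5)=1 g(5,-3)=5 g(5,-1)=10 g(5,1)=9
t=6: g(6,-6)=1 g(6,-4)=6 g(6,-2)=15 g(6,0)=19 g(6,2)=9
t=7: g(7,-7)=1 g(7,-5)=7 g(7,-3)=21 g(7,-1)=34 g(7,1)=28
t=8: g(8,-8)=1 g(8,-6)=8 g(8,-4)=28 g(8,-2)=55 g(8,0)=62 g(8,2)=28
t=9: g(9,-9)=1 g(9,-7)=9 g(9,-5)=36 g(9,-3)=83 g(9,-1)=117 g(9,1)=90
t=10: g(10,-10)=1 g(10,-8)=10 g(10,-6)=45 g(10,-4)=119 g(10,-2)=200 g(10,0)=207 g(10,2)=90
t=11: g(11,-11)=1 g(11,-9)=11 g(11,-7)=55 g(11,-5)=164 g(11,-3)=319 g(11,-1)=407 g(11,1)=297
t=12: g(12,-12)=1 g(12,-10)=12 g(12,-8)=66 g(12,-6)=219 g(12,-4)=483 g(12,-2)=726 g(12,0)=704 g(12,2)=297
t=13: g(13,-13)=1 g(13,-11)=13 g(13,-9)=78 g(13,-7)=285 g(13,-5)=702 g(13,-3)=1209 g(13,-1)=1430 g(13,1)=1001
t=14: g(14,-14)=1 g(14,-12)=14 g(14,-10)=91 g(14,-8)=363 g(14,-6)=987 g(14,-4)=1911 g(14,-2)=2639 g(14,0)=2431 g(14,2)=1001
t=15: g(15,-15)=1 g(15,-13)=15 g(15,-11)=105 g(15,-9)=454 g(15,-7)=1350 g(15,-5)=2898 g(15,-3)=4550 g(15,-1)=5070 g(15,1)=3432
t=16: g(16,-16)=1 g(16,-14)=16 g(16,-12)=120 g(16,-10)=559 g(16,-8)=1804 g(16,-6)=4248 g(16,-4)=7448 g(16,-2)=9620 g(16,0)=8502 g(16,2)=3432
t=17: g(17,-17)=1 g(17,-15)=17 g(17,-13)=136 g(17,-11)=679 g(17,-9)=2363 g(17,-7)=6052 g(17,-5)=11696 g(17,-3)=17068 g(17,-1)=18122 g(17,1)=11934
t=18: g(18,-18)=1 g(18,-16)=18 g(18,-14)=153 g(18,-12)=815 g(18,-10)=3042 g(18,-8)=8415 g(18,-6)=17748 g(18,-4)=28764 g(18,-2)=35190 g(18,0)=30056 g(18,2)=11934
t=19: g(19,-19)=1 g(19,-17)=19 g(19,-15)=171 g(19,-13)=968 g(19,-11)=3857 g(19,-9)=11457 g(19,-7)=26163 g(19,-5)=46512 g(19,-3)=63954 g(19,-1)=65246 g(19,1)=41990
t=20: g(20,-20)=1 g(20,-18)=20 g(20,-16)=190 g(20,-14)=1139 g(20,-12)=4825 g(20,-10)=15314 g(20,-8)=37620 g(20,-6)=72675 g(20,-4)=110466 g(20,-2)=129200 g(20,0)=107236 g(20,2)=41990
t=21: g(21,-21)=1 g(21,-19)=21 g(21,-17)=210 g(21,-15)=1329 g(21,-13)=5964 g(21,-11)=20139 g(21,-9)=52934 g(21,-7)=110295 g(21,-5)=183141 g(21,-3)=239666 g(21,-1)=236436 g(21,1)=149226
t=22: g(22,-22)=1 g(22,-20)=22 g(22,-18)=231 g(22,-16)=1539 g(22,-14)=7293 g(22,-12)=26103 g(22,-10)=73073 g(22,-8)=163229 g(22,-6)=293436 g(22,-4)=422807 g(22,-2)=476102 g(22,0)=385662 g(22,2)=149226
t=23: g(23,-23)=1 g(23,-21)=23 g(23,-19)=253 g(23,-17)=1770 g(23,-15)=8832 g(23,-13)=33396 g(23,-11)=99176 g(23,-9)=236302 g(23,-7)=456665 g(23,-5)=716243 g(23,-3)=898909 g(23,-1)=861764 g(23,1)=534888
t=24: g(24,-24)=1 g(24,-22)=24 g(24,-20)=276 g(24,-18)=2023 g(24,-16)=10602 g(24,-14)=42228 g(24,-12)=132572 g(24,-10)=335478 g(24,-8)=692967 g(24,-6)=1172908 g(24,-4)=1615152 g(24,-2)=1760673 g(24,0)=1396652 g(24,2)=534888
t=25: g(25,-25)=1 g(25,-23)=25 g(25,-21)=300 g(25,-19)=2299 g(25,-17)=12625 g(25,-15)=52830 g(25,-13)=174800 g(25,-11)=468050 g(25,-9)=1028445 g(25,-7)=1865875 g(25,-5)=2788060 g(25,-3)=3375825 g(25,-1)=3157325 g(25,1)=1931540
t=26: g(26,-26)=1 g(26,-24)=26 g(26,-22)=325 g(26,-20)=2599 g(26,-18)=14924 g(26,-16)=65455 g(26,-14)=227630 g(26,-12)=642850 g(26,-10)=1496495 g(26,-8)=2894320 g(26,-6)=4653935 g(26,-4)=6163885 g(26,-2)=6533150 g(26,0)=5088865 g(26,2)=1931540
t=27: g(27,-27)=1 g(27,-25)=27 g(27,-23)=351 g(27,-21)=2924 g(27,-19)=17523 g(27,-17)=80379 g(27,-15)=293085 g(27,-13)=870480 g(27,-11)=2139345 g(27,-9)=4390815 g(27,-7)=7548255 g(27,-5)=10817820 g(27,-3)=12697035 g(27,-1)=11622015 g(27,1)=7020405
t=28: g(28,-28)=1 g(28,-26)=28 g(28,-24)=378 g(28,-22)=3275 g(28,-20)=20447 g(28,-18)=97902 g(28,-16)=373464 g(28,-14)=1163565 g(28,-12)=3009825 g(28,-10)=6530160 g(28,-8)=11939070 g(28,-6)=18366075 g(28,-4)=23514855 g(28,-2)=24319050 g(28,0)=18642420 g(28,2)=7020405
t=29: g(29,-29)=1 g(29,-27)=29 g(29,-25)=406 g(29,-23)=3653 g(29,-21)=23722 g(29,-19)=118349 g(29,-17)=471366 g(29,-15)=1537029 g(29,-13)=4173390 g(29,-11)=9539985 g(29,-9)=18469230 g(29,-7)=30305145 g(29,-5)=41880930 g(29,-3)=47833905 g(29,-1)=42961470 g(29,1)=25662825
Paths never hitting 3: Σ_s g(29,s) = 222981435
Paths hitting 3: 2^29 - 222981435 = 313889477
P = 313889477/536870912 = 313889477/536870912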